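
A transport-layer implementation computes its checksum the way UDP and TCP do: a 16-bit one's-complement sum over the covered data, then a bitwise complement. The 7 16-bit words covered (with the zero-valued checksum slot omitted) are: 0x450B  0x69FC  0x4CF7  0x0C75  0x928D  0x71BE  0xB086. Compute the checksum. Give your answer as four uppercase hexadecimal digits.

One's-complement addition (fold any carry out of bit 15 back into bit 0):
  0x450B + 0x69FC = 0x0AF07
  0xAF07 + 0x4CF7 = 0x0FBFE
  0xFBFE + 0x0C75 = 0x10873 → wrap carry → 0x0874
  0x0874 + 0x928D = 0x09B01
  0x9B01 + 0x71BE = 0x10CBF → wrap carry → 0x0CC0
  0x0CC0 + 0xB086 = 0x0BD46
One's-complement sum = 0xBD46.
Checksum = ~0xBD46 & 0xFFFF = 0x42B9.

42B9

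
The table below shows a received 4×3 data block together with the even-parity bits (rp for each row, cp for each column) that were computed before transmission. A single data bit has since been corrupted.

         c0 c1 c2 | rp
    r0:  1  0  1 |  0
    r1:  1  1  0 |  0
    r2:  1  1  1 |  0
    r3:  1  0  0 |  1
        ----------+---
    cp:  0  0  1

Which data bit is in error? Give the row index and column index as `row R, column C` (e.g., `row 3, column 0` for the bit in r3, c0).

row 2, column 2

Recompute each row's even parity and compare to rp:
  r0: data parity 0, sent rp 0 → ok
  r1: data parity 0, sent rp 0 → ok
  r2: data parity 1, sent rp 0 → mismatch
  r3: data parity 1, sent rp 1 → ok
Recompute each column's even parity and compare to cp:
  c0: data parity 0, sent cp 0 → ok
  c1: data parity 0, sent cp 0 → ok
  c2: data parity 0, sent cp 1 → mismatch
Exactly one row (r2) and one column (c2) fail → the flipped bit is at their intersection.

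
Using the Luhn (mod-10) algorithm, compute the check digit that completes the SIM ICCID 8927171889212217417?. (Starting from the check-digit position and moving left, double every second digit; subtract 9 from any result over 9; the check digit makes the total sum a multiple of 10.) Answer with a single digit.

4

Partial digits right→left: 7 1 4 7 1 2 2 1 2 9 8 8 1 7 1 7 2 9 8
Double every second digit counting from the check-digit position (so the 1st, 3rd, 5th, ... of the partial from the right).
  doubled (with −9 where >9): 5 8 2 4 4 7 2 2 4 7 → sum 45
  kept as-is: 1 7 2 1 9 8 7 7 9 → sum 51
Total = 45 + 51 = 96.
Check digit = (10 − (96 mod 10)) mod 10 = 4.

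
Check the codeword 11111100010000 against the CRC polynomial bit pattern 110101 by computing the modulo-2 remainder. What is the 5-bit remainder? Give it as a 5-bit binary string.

Modulo-2 division of 11111100010000 by 110101:
  pos 0: 111111 XOR 110101 = 001010
  pos 2: 101000 XOR 110101 = 011101
  pos 3: 111010 XOR 110101 = 001111
  pos 5: 111110 XOR 110101 = 001011
  pos 7: 101100 XOR 110101 = 011001
  pos 8: 110010 XOR 110101 = 000111
Remainder = 00111 (nonzero — an error is detected).

00111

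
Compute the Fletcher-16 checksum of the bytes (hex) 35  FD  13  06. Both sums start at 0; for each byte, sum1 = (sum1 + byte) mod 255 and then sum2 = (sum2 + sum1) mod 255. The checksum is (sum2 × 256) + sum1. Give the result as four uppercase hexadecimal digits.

Running sums (mod 255):
  after byte 0 (35): sum1=53, sum2=53
  after byte 1 (FD): sum1=51, sum2=104
  after byte 2 (13): sum1=70, sum2=174
  after byte 3 (06): sum1=76, sum2=250
Checksum = sum2·256 + sum1 = 250·256 + 76 = 64076 = 0xFA4C.

FA4C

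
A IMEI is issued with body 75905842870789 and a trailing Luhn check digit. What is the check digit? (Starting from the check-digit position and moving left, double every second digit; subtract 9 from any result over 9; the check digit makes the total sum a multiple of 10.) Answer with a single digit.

Partial digits right→left: 9 8 7 0 7 8 2 4 8 5 0 9 5 7
Double every second digit counting from the check-digit position (so the 1st, 3rd, 5th, ... of the partial from the right).
  doubled (with −9 where >9): 9 5 5 4 7 0 1 → sum 31
  kept as-is: 8 0 8 4 5 9 7 → sum 41
Total = 31 + 41 = 72.
Check digit = (10 − (72 mod 10)) mod 10 = 8.

8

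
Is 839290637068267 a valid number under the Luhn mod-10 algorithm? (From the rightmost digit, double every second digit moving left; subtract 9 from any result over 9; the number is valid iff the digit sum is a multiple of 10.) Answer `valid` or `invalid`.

valid

From the right, keep odd positions and double even positions (subtract 9 from any doubled value over 9):
  doubled (positions 2,4,...): 3 7 0 6 0 4 6 → sum 26
  kept (positions 1,3,...): 7 2 6 7 6 9 9 8 → sum 54
Total = 80.
80 mod 10 = 0, so the number is valid.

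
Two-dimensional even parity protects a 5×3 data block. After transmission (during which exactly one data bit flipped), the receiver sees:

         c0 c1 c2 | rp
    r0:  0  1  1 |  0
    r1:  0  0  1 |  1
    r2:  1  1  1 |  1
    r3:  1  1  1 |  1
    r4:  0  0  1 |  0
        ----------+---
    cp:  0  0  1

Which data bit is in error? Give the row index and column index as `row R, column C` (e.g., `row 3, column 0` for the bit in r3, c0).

Recompute each row's even parity and compare to rp:
  r0: data parity 0, sent rp 0 → ok
  r1: data parity 1, sent rp 1 → ok
  r2: data parity 1, sent rp 1 → ok
  r3: data parity 1, sent rp 1 → ok
  r4: data parity 1, sent rp 0 → mismatch
Recompute each column's even parity and compare to cp:
  c0: data parity 0, sent cp 0 → ok
  c1: data parity 1, sent cp 0 → mismatch
  c2: data parity 1, sent cp 1 → ok
Exactly one row (r4) and one column (c1) fail → the flipped bit is at their intersection.

row 4, column 1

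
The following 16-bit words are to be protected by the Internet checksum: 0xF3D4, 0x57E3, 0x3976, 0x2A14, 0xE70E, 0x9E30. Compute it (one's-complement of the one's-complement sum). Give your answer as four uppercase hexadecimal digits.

One's-complement addition (fold any carry out of bit 15 back into bit 0):
  0xF3D4 + 0x57E3 = 0x14BB7 → wrap carry → 0x4BB8
  0x4BB8 + 0x3976 = 0x0852E
  0x852E + 0x2A14 = 0x0AF42
  0xAF42 + 0xE70E = 0x19650 → wrap carry → 0x9651
  0x9651 + 0x9E30 = 0x13481 → wrap carry → 0x3482
One's-complement sum = 0x3482.
Checksum = ~0x3482 & 0xFFFF = 0xCB7D.

CB7D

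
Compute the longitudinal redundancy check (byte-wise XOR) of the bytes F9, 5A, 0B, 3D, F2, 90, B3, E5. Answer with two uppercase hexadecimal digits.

A1

XOR the bytes together:
  start with 0xF9
  0xF9 ⊕ 0x5A = 0xA3
  0xA3 ⊕ 0x0B = 0xA8
  0xA8 ⊕ 0x3D = 0x95
  0x95 ⊕ 0xF2 = 0x67
  0x67 ⊕ 0x90 = 0xF7
  0xF7 ⊕ 0xB3 = 0x44
  0x44 ⊕ 0xE5 = 0xA1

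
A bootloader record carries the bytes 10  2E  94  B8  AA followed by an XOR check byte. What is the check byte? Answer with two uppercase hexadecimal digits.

XOR the bytes together:
  start with 0x10
  0x10 ⊕ 0x2E = 0x3E
  0x3E ⊕ 0x94 = 0xAA
  0xAA ⊕ 0xB8 = 0x12
  0x12 ⊕ 0xAA = 0xB8

B8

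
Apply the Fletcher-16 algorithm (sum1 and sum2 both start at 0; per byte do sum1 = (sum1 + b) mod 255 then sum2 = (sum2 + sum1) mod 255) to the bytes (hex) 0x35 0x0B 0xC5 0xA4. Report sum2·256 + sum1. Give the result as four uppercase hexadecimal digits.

Running sums (mod 255):
  after byte 0 (0x35): sum1=53, sum2=53
  after byte 1 (0x0B): sum1=64, sum2=117
  after byte 2 (0xC5): sum1=6, sum2=123
  after byte 3 (0xA4): sum1=170, sum2=38
Checksum = sum2·256 + sum1 = 38·256 + 170 = 9898 = 0x26AA.

26AA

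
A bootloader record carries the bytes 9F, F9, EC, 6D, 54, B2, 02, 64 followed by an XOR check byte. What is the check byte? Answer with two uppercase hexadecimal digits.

XOR the bytes together:
  start with 0x9F
  0x9F ⊕ 0xF9 = 0x66
  0x66 ⊕ 0xEC = 0x8A
  0x8A ⊕ 0x6D = 0xE7
  0xE7 ⊕ 0x54 = 0xB3
  0xB3 ⊕ 0xB2 = 0x01
  0x01 ⊕ 0x02 = 0x03
  0x03 ⊕ 0x64 = 0x67

67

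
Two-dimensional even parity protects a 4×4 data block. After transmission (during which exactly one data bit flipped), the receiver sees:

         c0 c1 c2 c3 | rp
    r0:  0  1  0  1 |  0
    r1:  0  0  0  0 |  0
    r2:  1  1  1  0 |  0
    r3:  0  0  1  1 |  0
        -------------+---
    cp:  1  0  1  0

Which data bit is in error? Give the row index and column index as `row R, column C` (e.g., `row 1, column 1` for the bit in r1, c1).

row 2, column 2

Recompute each row's even parity and compare to rp:
  r0: data parity 0, sent rp 0 → ok
  r1: data parity 0, sent rp 0 → ok
  r2: data parity 1, sent rp 0 → mismatch
  r3: data parity 0, sent rp 0 → ok
Recompute each column's even parity and compare to cp:
  c0: data parity 1, sent cp 1 → ok
  c1: data parity 0, sent cp 0 → ok
  c2: data parity 0, sent cp 1 → mismatch
  c3: data parity 0, sent cp 0 → ok
Exactly one row (r2) and one column (c2) fail → the flipped bit is at their intersection.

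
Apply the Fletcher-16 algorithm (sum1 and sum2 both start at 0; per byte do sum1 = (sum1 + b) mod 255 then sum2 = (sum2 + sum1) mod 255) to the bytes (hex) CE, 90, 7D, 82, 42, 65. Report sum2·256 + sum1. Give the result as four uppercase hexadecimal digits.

Running sums (mod 255):
  after byte 0 (CE): sum1=206, sum2=206
  after byte 1 (90): sum1=95, sum2=46
  after byte 2 (7D): sum1=220, sum2=11
  after byte 3 (82): sum1=95, sum2=106
  after byte 4 (42): sum1=161, sum2=12
  after byte 5 (65): sum1=7, sum2=19
Checksum = sum2·256 + sum1 = 19·256 + 7 = 4871 = 0x1307.

1307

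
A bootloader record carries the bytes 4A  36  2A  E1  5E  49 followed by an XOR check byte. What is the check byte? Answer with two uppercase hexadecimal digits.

XOR the bytes together:
  start with 0x4A
  0x4A ⊕ 0x36 = 0x7C
  0x7C ⊕ 0x2A = 0x56
  0x56 ⊕ 0xE1 = 0xB7
  0xB7 ⊕ 0x5E = 0xE9
  0xE9 ⊕ 0x49 = 0xA0

A0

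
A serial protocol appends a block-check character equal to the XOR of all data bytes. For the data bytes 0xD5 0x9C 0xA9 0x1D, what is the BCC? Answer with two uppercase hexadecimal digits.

XOR the bytes together:
  start with 0xD5
  0xD5 ⊕ 0x9C = 0x49
  0x49 ⊕ 0xA9 = 0xE0
  0xE0 ⊕ 0x1D = 0xFD

FD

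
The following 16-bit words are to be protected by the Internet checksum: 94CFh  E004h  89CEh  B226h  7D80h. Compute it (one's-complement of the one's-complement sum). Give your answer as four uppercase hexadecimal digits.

D1B5

One's-complement addition (fold any carry out of bit 15 back into bit 0):
  0x94CF + 0xE004 = 0x174D3 → wrap carry → 0x74D4
  0x74D4 + 0x89CE = 0x0FEA2
  0xFEA2 + 0xB226 = 0x1B0C8 → wrap carry → 0xB0C9
  0xB0C9 + 0x7D80 = 0x12E49 → wrap carry → 0x2E4A
One's-complement sum = 0x2E4A.
Checksum = ~0x2E4A & 0xFFFF = 0xD1B5.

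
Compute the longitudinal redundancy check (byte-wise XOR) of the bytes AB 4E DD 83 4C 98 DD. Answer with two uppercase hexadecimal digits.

B2

XOR the bytes together:
  start with 0xAB
  0xAB ⊕ 0x4E = 0xE5
  0xE5 ⊕ 0xDD = 0x38
  0x38 ⊕ 0x83 = 0xBB
  0xBB ⊕ 0x4C = 0xF7
  0xF7 ⊕ 0x98 = 0x6F
  0x6F ⊕ 0xDD = 0xB2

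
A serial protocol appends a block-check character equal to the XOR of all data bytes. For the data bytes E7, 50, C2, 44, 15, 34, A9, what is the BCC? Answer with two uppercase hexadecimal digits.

B9

XOR the bytes together:
  start with 0xE7
  0xE7 ⊕ 0x50 = 0xB7
  0xB7 ⊕ 0xC2 = 0x75
  0x75 ⊕ 0x44 = 0x31
  0x31 ⊕ 0x15 = 0x24
  0x24 ⊕ 0x34 = 0x10
  0x10 ⊕ 0xA9 = 0xB9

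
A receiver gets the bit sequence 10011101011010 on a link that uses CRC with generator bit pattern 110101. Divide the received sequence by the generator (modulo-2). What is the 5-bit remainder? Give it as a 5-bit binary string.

00000

Modulo-2 division of 10011101011010 by 110101:
  pos 0: 100111 XOR 110101 = 010010
  pos 1: 100100 XOR 110101 = 010001
  pos 2: 100011 XOR 110101 = 010110
  pos 3: 101100 XOR 110101 = 011001
  pos 4: 110011 XOR 110101 = 000110
  pos 7: 110101 XOR 110101 = 000000
Remainder = 00000 (zero — the frame passes the CRC check).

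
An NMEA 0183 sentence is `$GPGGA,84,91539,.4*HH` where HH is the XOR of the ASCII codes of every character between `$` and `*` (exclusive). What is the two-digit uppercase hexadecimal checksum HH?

5B

XOR the ASCII codes of the payload characters:
  'G' = 0x47 → acc = 0x47
  'P' = 0x50 → acc = 0x17
  'G' = 0x47 → acc = 0x50
  'G' = 0x47 → acc = 0x17
  'A' = 0x41 → acc = 0x56
  ',' = 0x2C → acc = 0x7A
  '8' = 0x38 → acc = 0x42
  '4' = 0x34 → acc = 0x76
  ',' = 0x2C → acc = 0x5A
  '9' = 0x39 → acc = 0x63
  '1' = 0x31 → acc = 0x52
  '5' = 0x35 → acc = 0x67
  '3' = 0x33 → acc = 0x54
  '9' = 0x39 → acc = 0x6D
  ',' = 0x2C → acc = 0x41
  '.' = 0x2E → acc = 0x6F
  '4' = 0x34 → acc = 0x5B
Checksum = 0x5B.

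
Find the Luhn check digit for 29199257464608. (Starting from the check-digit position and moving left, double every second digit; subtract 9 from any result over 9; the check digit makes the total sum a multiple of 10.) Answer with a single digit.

Partial digits right→left: 8 0 6 4 6 4 7 5 2 9 9 1 9 2
Double every second digit counting from the check-digit position (so the 1st, 3rd, 5th, ... of the partial from the right).
  doubled (with −9 where >9): 7 3 3 5 4 9 9 → sum 40
  kept as-is: 0 4 4 5 9 1 2 → sum 25
Total = 40 + 25 = 65.
Check digit = (10 − (65 mod 10)) mod 10 = 5.

5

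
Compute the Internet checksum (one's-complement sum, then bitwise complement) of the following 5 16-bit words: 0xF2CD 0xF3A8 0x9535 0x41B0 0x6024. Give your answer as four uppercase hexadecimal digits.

One's-complement addition (fold any carry out of bit 15 back into bit 0):
  0xF2CD + 0xF3A8 = 0x1E675 → wrap carry → 0xE676
  0xE676 + 0x9535 = 0x17BAB → wrap carry → 0x7BAC
  0x7BAC + 0x41B0 = 0x0BD5C
  0xBD5C + 0x6024 = 0x11D80 → wrap carry → 0x1D81
One's-complement sum = 0x1D81.
Checksum = ~0x1D81 & 0xFFFF = 0xE27E.

E27E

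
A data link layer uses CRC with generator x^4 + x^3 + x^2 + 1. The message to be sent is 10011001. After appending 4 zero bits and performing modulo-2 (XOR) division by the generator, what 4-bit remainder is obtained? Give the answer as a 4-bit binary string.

0011

Append 4 zeros: 100110010000. Divide by 11101 (XOR where the leading bit is 1):
  pos 0: 10011 XOR 11101 = 01110
  pos 1: 11100 XOR 11101 = 00001
  pos 5: 10100 XOR 11101 = 01001
  pos 6: 10010 XOR 11101 = 01111
  pos 7: 11110 XOR 11101 = 00011
Remainder (last 4 bits) = 0011. This is the CRC / FCS.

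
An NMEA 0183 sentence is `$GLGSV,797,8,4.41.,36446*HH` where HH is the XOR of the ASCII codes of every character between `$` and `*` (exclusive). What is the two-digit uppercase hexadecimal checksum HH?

XOR the ASCII codes of the payload characters:
  'G' = 0x47 → acc = 0x47
  'L' = 0x4C → acc = 0x0B
  'G' = 0x47 → acc = 0x4C
  'S' = 0x53 → acc = 0x1F
  'V' = 0x56 → acc = 0x49
  ',' = 0x2C → acc = 0x65
  '7' = 0x37 → acc = 0x52
  '9' = 0x39 → acc = 0x6B
  '7' = 0x37 → acc = 0x5C
  ',' = 0x2C → acc = 0x70
  '8' = 0x38 → acc = 0x48
  ',' = 0x2C → acc = 0x64
  '4' = 0x34 → acc = 0x50
  '.' = 0x2E → acc = 0x7E
  '4' = 0x34 → acc = 0x4A
  '1' = 0x31 → acc = 0x7B
  '.' = 0x2E → acc = 0x55
  ',' = 0x2C → acc = 0x79
  '3' = 0x33 → acc = 0x4A
  '6' = 0x36 → acc = 0x7C
  '4' = 0x34 → acc = 0x48
  '4' = 0x34 → acc = 0x7C
  '6' = 0x36 → acc = 0x4A
Checksum = 0x4A.

4A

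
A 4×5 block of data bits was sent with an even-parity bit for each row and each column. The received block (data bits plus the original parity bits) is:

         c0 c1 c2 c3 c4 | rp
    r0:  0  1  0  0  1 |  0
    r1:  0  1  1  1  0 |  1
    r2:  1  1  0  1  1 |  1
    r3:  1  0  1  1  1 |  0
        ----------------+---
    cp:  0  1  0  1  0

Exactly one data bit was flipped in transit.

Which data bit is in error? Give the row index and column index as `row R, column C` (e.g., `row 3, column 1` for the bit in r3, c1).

Recompute each row's even parity and compare to rp:
  r0: data parity 0, sent rp 0 → ok
  r1: data parity 1, sent rp 1 → ok
  r2: data parity 0, sent rp 1 → mismatch
  r3: data parity 0, sent rp 0 → ok
Recompute each column's even parity and compare to cp:
  c0: data parity 0, sent cp 0 → ok
  c1: data parity 1, sent cp 1 → ok
  c2: data parity 0, sent cp 0 → ok
  c3: data parity 1, sent cp 1 → ok
  c4: data parity 1, sent cp 0 → mismatch
Exactly one row (r2) and one column (c4) fail → the flipped bit is at their intersection.

row 2, column 4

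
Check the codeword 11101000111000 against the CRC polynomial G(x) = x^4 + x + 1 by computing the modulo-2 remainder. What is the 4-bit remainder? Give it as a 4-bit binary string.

1011

Modulo-2 division of 11101000111000 by 10011:
  pos 0: 11101 XOR 10011 = 01110
  pos 1: 11100 XOR 10011 = 01111
  pos 2: 11110 XOR 10011 = 01101
  pos 3: 11010 XOR 10011 = 01001
  pos 4: 10011 XOR 10011 = 00000
  pos 9: 11000 XOR 10011 = 01011
Remainder = 1011 (nonzero — an error is detected).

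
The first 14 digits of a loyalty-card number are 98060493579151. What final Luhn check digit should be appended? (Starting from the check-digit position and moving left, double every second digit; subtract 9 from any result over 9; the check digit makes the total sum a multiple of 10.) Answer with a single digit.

Partial digits right→left: 1 5 1 9 7 5 3 9 4 0 6 0 8 9
Double every second digit counting from the check-digit position (so the 1st, 3rd, 5th, ... of the partial from the right).
  doubled (with −9 where >9): 2 2 5 6 8 3 7 → sum 33
  kept as-is: 5 9 5 9 0 0 9 → sum 37
Total = 33 + 37 = 70.
Check digit = (10 − (70 mod 10)) mod 10 = 0.

0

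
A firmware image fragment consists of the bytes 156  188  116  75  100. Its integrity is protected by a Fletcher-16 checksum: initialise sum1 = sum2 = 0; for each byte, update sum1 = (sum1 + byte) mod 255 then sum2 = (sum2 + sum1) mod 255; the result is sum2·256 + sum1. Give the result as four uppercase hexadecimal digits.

Running sums (mod 255):
  after byte 0 (156): sum1=156, sum2=156
  after byte 1 (188): sum1=89, sum2=245
  after byte 2 (116): sum1=205, sum2=195
  after byte 3 (75): sum1=25, sum2=220
  after byte 4 (100): sum1=125, sum2=90
Checksum = sum2·256 + sum1 = 90·256 + 125 = 23165 = 0x5A7D.

5A7D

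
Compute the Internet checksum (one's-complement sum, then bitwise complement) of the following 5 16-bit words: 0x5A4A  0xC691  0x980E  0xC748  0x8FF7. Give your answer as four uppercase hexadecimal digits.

EFD4

One's-complement addition (fold any carry out of bit 15 back into bit 0):
  0x5A4A + 0xC691 = 0x120DB → wrap carry → 0x20DC
  0x20DC + 0x980E = 0x0B8EA
  0xB8EA + 0xC748 = 0x18032 → wrap carry → 0x8033
  0x8033 + 0x8FF7 = 0x1102A → wrap carry → 0x102B
One's-complement sum = 0x102B.
Checksum = ~0x102B & 0xFFFF = 0xEFD4.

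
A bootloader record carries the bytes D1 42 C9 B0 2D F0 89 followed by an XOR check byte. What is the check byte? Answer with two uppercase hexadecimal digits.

XOR the bytes together:
  start with 0xD1
  0xD1 ⊕ 0x42 = 0x93
  0x93 ⊕ 0xC9 = 0x5A
  0x5A ⊕ 0xB0 = 0xEA
  0xEA ⊕ 0x2D = 0xC7
  0xC7 ⊕ 0xF0 = 0x37
  0x37 ⊕ 0x89 = 0xBE

BE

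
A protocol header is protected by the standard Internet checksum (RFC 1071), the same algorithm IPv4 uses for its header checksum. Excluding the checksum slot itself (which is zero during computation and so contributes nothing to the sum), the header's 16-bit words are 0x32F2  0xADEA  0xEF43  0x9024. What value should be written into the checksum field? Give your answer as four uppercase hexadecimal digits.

9FBA

One's-complement addition (fold any carry out of bit 15 back into bit 0):
  0x32F2 + 0xADEA = 0x0E0DC
  0xE0DC + 0xEF43 = 0x1D01F → wrap carry → 0xD020
  0xD020 + 0x9024 = 0x16044 → wrap carry → 0x6045
One's-complement sum = 0x6045.
Checksum = ~0x6045 & 0xFFFF = 0x9FBA.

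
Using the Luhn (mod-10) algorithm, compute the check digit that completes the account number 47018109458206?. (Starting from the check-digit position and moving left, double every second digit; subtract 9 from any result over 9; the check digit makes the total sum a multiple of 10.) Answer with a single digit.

0

Partial digits right→left: 6 0 2 8 5 4 9 0 1 8 1 0 7 4
Double every second digit counting from the check-digit position (so the 1st, 3rd, 5th, ... of the partial from the right).
  doubled (with −9 where >9): 3 4 1 9 2 2 5 → sum 26
  kept as-is: 0 8 4 0 8 0 4 → sum 24
Total = 26 + 24 = 50.
Check digit = (10 − (50 mod 10)) mod 10 = 0.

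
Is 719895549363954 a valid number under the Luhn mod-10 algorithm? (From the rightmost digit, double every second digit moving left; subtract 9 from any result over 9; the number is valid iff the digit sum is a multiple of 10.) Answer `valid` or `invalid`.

From the right, keep odd positions and double even positions (subtract 9 from any doubled value over 9):
  doubled (positions 2,4,...): 1 6 6 8 1 7 2 → sum 31
  kept (positions 1,3,...): 4 9 6 9 5 9 9 7 → sum 58
Total = 89.
89 mod 10 = 9, so the number is invalid.

invalid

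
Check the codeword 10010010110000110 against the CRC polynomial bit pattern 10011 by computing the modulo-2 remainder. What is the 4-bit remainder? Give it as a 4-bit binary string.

0000

Modulo-2 division of 10010010110000110 by 10011:
  pos 0: 10010 XOR 10011 = 00001
  pos 4: 10101 XOR 10011 = 00110
  pos 6: 11010 XOR 10011 = 01001
  pos 7: 10010 XOR 10011 = 00001
  pos 11: 10011 XOR 10011 = 00000
Remainder = 0000 (zero — the frame passes the CRC check).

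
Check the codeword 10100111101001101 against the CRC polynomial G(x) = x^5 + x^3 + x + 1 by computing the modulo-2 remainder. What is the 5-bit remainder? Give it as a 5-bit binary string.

00000

Modulo-2 division of 10100111101001101 by 101011:
  pos 0: 101001 XOR 101011 = 000010
  pos 4: 101110 XOR 101011 = 000101
  pos 7: 101100 XOR 101011 = 000111
  pos 10: 111110 XOR 101011 = 010101
  pos 11: 101011 XOR 101011 = 000000
Remainder = 00000 (zero — the frame passes the CRC check).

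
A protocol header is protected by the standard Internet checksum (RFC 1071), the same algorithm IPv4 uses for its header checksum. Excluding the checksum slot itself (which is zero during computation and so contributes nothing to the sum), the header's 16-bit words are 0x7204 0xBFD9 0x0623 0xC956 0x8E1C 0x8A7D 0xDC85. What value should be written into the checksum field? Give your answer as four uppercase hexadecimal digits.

0988

One's-complement addition (fold any carry out of bit 15 back into bit 0):
  0x7204 + 0xBFD9 = 0x131DD → wrap carry → 0x31DE
  0x31DE + 0x0623 = 0x03801
  0x3801 + 0xC956 = 0x10157 → wrap carry → 0x0158
  0x0158 + 0x8E1C = 0x08F74
  0x8F74 + 0x8A7D = 0x119F1 → wrap carry → 0x19F2
  0x19F2 + 0xDC85 = 0x0F677
One's-complement sum = 0xF677.
Checksum = ~0xF677 & 0xFFFF = 0x0988.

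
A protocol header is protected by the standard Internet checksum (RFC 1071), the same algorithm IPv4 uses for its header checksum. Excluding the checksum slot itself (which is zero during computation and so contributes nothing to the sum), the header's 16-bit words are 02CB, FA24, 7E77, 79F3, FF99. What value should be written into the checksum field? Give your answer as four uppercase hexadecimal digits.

One's-complement addition (fold any carry out of bit 15 back into bit 0):
  0x02CB + 0xFA24 = 0x0FCEF
  0xFCEF + 0x7E77 = 0x17B66 → wrap carry → 0x7B67
  0x7B67 + 0x79F3 = 0x0F55A
  0xF55A + 0xFF99 = 0x1F4F3 → wrap carry → 0xF4F4
One's-complement sum = 0xF4F4.
Checksum = ~0xF4F4 & 0xFFFF = 0x0B0B.

0B0B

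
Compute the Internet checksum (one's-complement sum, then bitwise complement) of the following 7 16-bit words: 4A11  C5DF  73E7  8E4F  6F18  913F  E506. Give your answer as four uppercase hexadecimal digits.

0879

One's-complement addition (fold any carry out of bit 15 back into bit 0):
  0x4A11 + 0xC5DF = 0x10FF0 → wrap carry → 0x0FF1
  0x0FF1 + 0x73E7 = 0x083D8
  0x83D8 + 0x8E4F = 0x11227 → wrap carry → 0x1228
  0x1228 + 0x6F18 = 0x08140
  0x8140 + 0x913F = 0x1127F → wrap carry → 0x1280
  0x1280 + 0xE506 = 0x0F786
One's-complement sum = 0xF786.
Checksum = ~0xF786 & 0xFFFF = 0x0879.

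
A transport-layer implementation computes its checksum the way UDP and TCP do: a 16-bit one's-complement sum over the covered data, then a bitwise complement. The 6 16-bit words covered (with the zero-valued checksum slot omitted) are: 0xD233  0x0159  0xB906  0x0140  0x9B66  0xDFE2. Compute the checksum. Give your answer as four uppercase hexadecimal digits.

F6E2

One's-complement addition (fold any carry out of bit 15 back into bit 0):
  0xD233 + 0x0159 = 0x0D38C
  0xD38C + 0xB906 = 0x18C92 → wrap carry → 0x8C93
  0x8C93 + 0x0140 = 0x08DD3
  0x8DD3 + 0x9B66 = 0x12939 → wrap carry → 0x293A
  0x293A + 0xDFE2 = 0x1091C → wrap carry → 0x091D
One's-complement sum = 0x091D.
Checksum = ~0x091D & 0xFFFF = 0xF6E2.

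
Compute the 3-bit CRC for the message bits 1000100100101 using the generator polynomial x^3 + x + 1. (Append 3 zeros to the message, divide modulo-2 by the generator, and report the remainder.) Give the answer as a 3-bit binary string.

Append 3 zeros: 1000100100101000. Divide by 1011 (XOR where the leading bit is 1):
  pos 0: 1000 XOR 1011 = 0011
  pos 2: 1110 XOR 1011 = 0101
  pos 3: 1010 XOR 1011 = 0001
  pos 6: 1100 XOR 1011 = 0111
  pos 7: 1111 XOR 1011 = 0100
  pos 8: 1000 XOR 1011 = 0011
  pos 10: 1110 XOR 1011 = 0101
  pos 11: 1010 XOR 1011 = 0001
Remainder (last 3 bits) = 010. This is the CRC / FCS.

010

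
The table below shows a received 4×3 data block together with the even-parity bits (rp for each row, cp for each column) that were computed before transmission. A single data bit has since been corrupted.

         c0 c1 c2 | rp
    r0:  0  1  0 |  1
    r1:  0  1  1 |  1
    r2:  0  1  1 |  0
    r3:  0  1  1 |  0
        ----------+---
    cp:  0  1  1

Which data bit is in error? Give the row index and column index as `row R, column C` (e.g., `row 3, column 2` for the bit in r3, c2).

row 1, column 1

Recompute each row's even parity and compare to rp:
  r0: data parity 1, sent rp 1 → ok
  r1: data parity 0, sent rp 1 → mismatch
  r2: data parity 0, sent rp 0 → ok
  r3: data parity 0, sent rp 0 → ok
Recompute each column's even parity and compare to cp:
  c0: data parity 0, sent cp 0 → ok
  c1: data parity 0, sent cp 1 → mismatch
  c2: data parity 1, sent cp 1 → ok
Exactly one row (r1) and one column (c1) fail → the flipped bit is at their intersection.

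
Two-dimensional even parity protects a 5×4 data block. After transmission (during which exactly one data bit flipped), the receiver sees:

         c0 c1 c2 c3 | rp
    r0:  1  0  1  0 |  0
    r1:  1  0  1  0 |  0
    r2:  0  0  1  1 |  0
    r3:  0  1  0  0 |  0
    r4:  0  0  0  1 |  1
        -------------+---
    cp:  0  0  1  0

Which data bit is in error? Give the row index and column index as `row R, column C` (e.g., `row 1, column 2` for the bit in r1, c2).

row 3, column 1

Recompute each row's even parity and compare to rp:
  r0: data parity 0, sent rp 0 → ok
  r1: data parity 0, sent rp 0 → ok
  r2: data parity 0, sent rp 0 → ok
  r3: data parity 1, sent rp 0 → mismatch
  r4: data parity 1, sent rp 1 → ok
Recompute each column's even parity and compare to cp:
  c0: data parity 0, sent cp 0 → ok
  c1: data parity 1, sent cp 0 → mismatch
  c2: data parity 1, sent cp 1 → ok
  c3: data parity 0, sent cp 0 → ok
Exactly one row (r3) and one column (c1) fail → the flipped bit is at their intersection.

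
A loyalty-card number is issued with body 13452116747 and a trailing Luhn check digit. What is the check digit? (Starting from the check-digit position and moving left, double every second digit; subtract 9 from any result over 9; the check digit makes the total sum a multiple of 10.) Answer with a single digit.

5

Partial digits right→left: 7 4 7 6 1 1 2 5 4 3 1
Double every second digit counting from the check-digit position (so the 1st, 3rd, 5th, ... of the partial from the right).
  doubled (with −9 where >9): 5 5 2 4 8 2 → sum 26
  kept as-is: 4 6 1 5 3 → sum 19
Total = 26 + 19 = 45.
Check digit = (10 − (45 mod 10)) mod 10 = 5.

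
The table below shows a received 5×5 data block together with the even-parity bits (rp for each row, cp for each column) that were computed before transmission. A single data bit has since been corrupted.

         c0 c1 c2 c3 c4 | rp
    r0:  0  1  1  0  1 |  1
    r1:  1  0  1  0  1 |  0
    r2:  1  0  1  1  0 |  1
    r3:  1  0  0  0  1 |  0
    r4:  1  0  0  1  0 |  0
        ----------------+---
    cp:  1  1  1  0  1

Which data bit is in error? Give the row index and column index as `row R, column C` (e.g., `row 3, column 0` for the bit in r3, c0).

row 1, column 0

Recompute each row's even parity and compare to rp:
  r0: data parity 1, sent rp 1 → ok
  r1: data parity 1, sent rp 0 → mismatch
  r2: data parity 1, sent rp 1 → ok
  r3: data parity 0, sent rp 0 → ok
  r4: data parity 0, sent rp 0 → ok
Recompute each column's even parity and compare to cp:
  c0: data parity 0, sent cp 1 → mismatch
  c1: data parity 1, sent cp 1 → ok
  c2: data parity 1, sent cp 1 → ok
  c3: data parity 0, sent cp 0 → ok
  c4: data parity 1, sent cp 1 → ok
Exactly one row (r1) and one column (c0) fail → the flipped bit is at their intersection.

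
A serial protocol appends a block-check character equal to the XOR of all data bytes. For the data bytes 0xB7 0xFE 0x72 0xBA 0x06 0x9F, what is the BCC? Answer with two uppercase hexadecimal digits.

18

XOR the bytes together:
  start with 0xB7
  0xB7 ⊕ 0xFE = 0x49
  0x49 ⊕ 0x72 = 0x3B
  0x3B ⊕ 0xBA = 0x81
  0x81 ⊕ 0x06 = 0x87
  0x87 ⊕ 0x9F = 0x18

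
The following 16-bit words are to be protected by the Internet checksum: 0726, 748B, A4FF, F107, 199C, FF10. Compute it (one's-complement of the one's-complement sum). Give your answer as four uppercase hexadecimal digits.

One's-complement addition (fold any carry out of bit 15 back into bit 0):
  0x0726 + 0x748B = 0x07BB1
  0x7BB1 + 0xA4FF = 0x120B0 → wrap carry → 0x20B1
  0x20B1 + 0xF107 = 0x111B8 → wrap carry → 0x11B9
  0x11B9 + 0x199C = 0x02B55
  0x2B55 + 0xFF10 = 0x12A65 → wrap carry → 0x2A66
One's-complement sum = 0x2A66.
Checksum = ~0x2A66 & 0xFFFF = 0xD599.

D599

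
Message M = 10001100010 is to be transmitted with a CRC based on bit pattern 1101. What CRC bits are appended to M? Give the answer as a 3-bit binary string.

Append 3 zeros: 10001100010000. Divide by 1101 (XOR where the leading bit is 1):
  pos 0: 1000 XOR 1101 = 0101
  pos 1: 1011 XOR 1101 = 0110
  pos 2: 1101 XOR 1101 = 0000
  pos 9: 1000 XOR 1101 = 0101
  pos 10: 1010 XOR 1101 = 0111
Remainder (last 3 bits) = 111. This is the CRC / FCS.

111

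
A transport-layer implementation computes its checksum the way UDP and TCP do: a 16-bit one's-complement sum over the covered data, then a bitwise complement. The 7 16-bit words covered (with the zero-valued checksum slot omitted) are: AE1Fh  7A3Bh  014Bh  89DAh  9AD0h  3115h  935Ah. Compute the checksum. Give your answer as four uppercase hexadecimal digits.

ED3E

One's-complement addition (fold any carry out of bit 15 back into bit 0):
  0xAE1F + 0x7A3B = 0x1285A → wrap carry → 0x285B
  0x285B + 0x014B = 0x029A6
  0x29A6 + 0x89DA = 0x0B380
  0xB380 + 0x9AD0 = 0x14E50 → wrap carry → 0x4E51
  0x4E51 + 0x3115 = 0x07F66
  0x7F66 + 0x935A = 0x112C0 → wrap carry → 0x12C1
One's-complement sum = 0x12C1.
Checksum = ~0x12C1 & 0xFFFF = 0xED3E.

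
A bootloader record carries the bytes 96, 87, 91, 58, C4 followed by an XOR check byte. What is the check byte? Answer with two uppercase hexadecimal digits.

XOR the bytes together:
  start with 0x96
  0x96 ⊕ 0x87 = 0x11
  0x11 ⊕ 0x91 = 0x80
  0x80 ⊕ 0x58 = 0xD8
  0xD8 ⊕ 0xC4 = 0x1C

1C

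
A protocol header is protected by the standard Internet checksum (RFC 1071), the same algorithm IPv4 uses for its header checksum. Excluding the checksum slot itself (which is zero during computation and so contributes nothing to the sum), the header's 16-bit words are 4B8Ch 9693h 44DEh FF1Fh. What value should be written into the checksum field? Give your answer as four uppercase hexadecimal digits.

One's-complement addition (fold any carry out of bit 15 back into bit 0):
  0x4B8C + 0x9693 = 0x0E21F
  0xE21F + 0x44DE = 0x126FD → wrap carry → 0x26FE
  0x26FE + 0xFF1F = 0x1261D → wrap carry → 0x261E
One's-complement sum = 0x261E.
Checksum = ~0x261E & 0xFFFF = 0xD9E1.

D9E1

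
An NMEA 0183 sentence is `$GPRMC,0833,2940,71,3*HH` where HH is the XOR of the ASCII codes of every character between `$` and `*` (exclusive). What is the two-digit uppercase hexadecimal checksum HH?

79

XOR the ASCII codes of the payload characters:
  'G' = 0x47 → acc = 0x47
  'P' = 0x50 → acc = 0x17
  'R' = 0x52 → acc = 0x45
  'M' = 0x4D → acc = 0x08
  'C' = 0x43 → acc = 0x4B
  ',' = 0x2C → acc = 0x67
  '0' = 0x30 → acc = 0x57
  '8' = 0x38 → acc = 0x6F
  '3' = 0x33 → acc = 0x5C
  '3' = 0x33 → acc = 0x6F
  ',' = 0x2C → acc = 0x43
  '2' = 0x32 → acc = 0x71
  '9' = 0x39 → acc = 0x48
  '4' = 0x34 → acc = 0x7C
  '0' = 0x30 → acc = 0x4C
  ',' = 0x2C → acc = 0x60
  '7' = 0x37 → acc = 0x57
  '1' = 0x31 → acc = 0x66
  ',' = 0x2C → acc = 0x4A
  '3' = 0x33 → acc = 0x79
Checksum = 0x79.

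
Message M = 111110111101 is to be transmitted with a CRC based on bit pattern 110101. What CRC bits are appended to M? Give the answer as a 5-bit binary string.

Append 5 zeros: 11111011110100000. Divide by 110101 (XOR where the leading bit is 1):
  pos 0: 111110 XOR 110101 = 001011
  pos 2: 101111 XOR 110101 = 011010
  pos 3: 110101 XOR 110101 = 000000
  pos 9: 101000 XOR 110101 = 011101
  pos 10: 111010 XOR 110101 = 001111
Remainder (last 5 bits) = 11110. This is the CRC / FCS.

11110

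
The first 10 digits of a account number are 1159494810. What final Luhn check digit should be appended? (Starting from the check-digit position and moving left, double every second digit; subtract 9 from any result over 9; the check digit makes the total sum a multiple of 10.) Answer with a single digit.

Partial digits right→left: 0 1 8 4 9 4 9 5 1 1
Double every second digit counting from the check-digit position (so the 1st, 3rd, 5th, ... of the partial from the right).
  doubled (with −9 where >9): 0 7 9 9 2 → sum 27
  kept as-is: 1 4 4 5 1 → sum 15
Total = 27 + 15 = 42.
Check digit = (10 − (42 mod 10)) mod 10 = 8.

8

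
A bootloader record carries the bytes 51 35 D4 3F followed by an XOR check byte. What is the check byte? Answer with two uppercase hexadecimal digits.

XOR the bytes together:
  start with 0x51
  0x51 ⊕ 0x35 = 0x64
  0x64 ⊕ 0xD4 = 0xB0
  0xB0 ⊕ 0x3F = 0x8F

8F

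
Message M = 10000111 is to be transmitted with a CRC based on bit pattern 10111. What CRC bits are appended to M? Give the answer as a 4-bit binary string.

0101

Append 4 zeros: 100001110000. Divide by 10111 (XOR where the leading bit is 1):
  pos 0: 10000 XOR 10111 = 00111
  pos 2: 11111 XOR 10111 = 01000
  pos 3: 10001 XOR 10111 = 00110
  pos 5: 11000 XOR 10111 = 01111
  pos 6: 11110 XOR 10111 = 01001
  pos 7: 10010 XOR 10111 = 00101
Remainder (last 4 bits) = 0101. This is the CRC / FCS.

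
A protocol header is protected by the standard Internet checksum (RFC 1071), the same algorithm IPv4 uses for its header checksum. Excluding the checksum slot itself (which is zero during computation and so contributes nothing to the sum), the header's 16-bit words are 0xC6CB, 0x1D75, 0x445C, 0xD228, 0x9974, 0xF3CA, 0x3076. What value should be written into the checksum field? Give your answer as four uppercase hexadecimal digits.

4784

One's-complement addition (fold any carry out of bit 15 back into bit 0):
  0xC6CB + 0x1D75 = 0x0E440
  0xE440 + 0x445C = 0x1289C → wrap carry → 0x289D
  0x289D + 0xD228 = 0x0FAC5
  0xFAC5 + 0x9974 = 0x19439 → wrap carry → 0x943A
  0x943A + 0xF3CA = 0x18804 → wrap carry → 0x8805
  0x8805 + 0x3076 = 0x0B87B
One's-complement sum = 0xB87B.
Checksum = ~0xB87B & 0xFFFF = 0x4784.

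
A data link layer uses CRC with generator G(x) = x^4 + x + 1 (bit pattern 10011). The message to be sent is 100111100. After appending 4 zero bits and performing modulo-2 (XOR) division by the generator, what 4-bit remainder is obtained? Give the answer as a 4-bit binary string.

0111

Append 4 zeros: 1001111000000. Divide by 10011 (XOR where the leading bit is 1):
  pos 0: 10011 XOR 10011 = 00000
  pos 5: 11000 XOR 10011 = 01011
  pos 6: 10110 XOR 10011 = 00101
  pos 8: 10100 XOR 10011 = 00111
Remainder (last 4 bits) = 0111. This is the CRC / FCS.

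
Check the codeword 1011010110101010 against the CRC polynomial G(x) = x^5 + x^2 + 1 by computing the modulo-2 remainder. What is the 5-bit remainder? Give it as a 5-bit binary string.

01010

Modulo-2 division of 1011010110101010 by 100101:
  pos 0: 101101 XOR 100101 = 001000
  pos 2: 100001 XOR 100101 = 000100
  pos 5: 100101 XOR 100101 = 000000
Remainder = 01010 (nonzero — an error is detected).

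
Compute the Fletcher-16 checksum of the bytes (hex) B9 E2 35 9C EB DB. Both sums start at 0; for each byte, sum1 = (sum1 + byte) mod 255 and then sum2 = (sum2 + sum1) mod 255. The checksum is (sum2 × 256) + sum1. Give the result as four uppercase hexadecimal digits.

2736

Running sums (mod 255):
  after byte 0 (B9): sum1=185, sum2=185
  after byte 1 (E2): sum1=156, sum2=86
  after byte 2 (35): sum1=209, sum2=40
  after byte 3 (9C): sum1=110, sum2=150
  after byte 4 (EB): sum1=90, sum2=240
  after byte 5 (DB): sum1=54, sum2=39
Checksum = sum2·256 + sum1 = 39·256 + 54 = 10038 = 0x2736.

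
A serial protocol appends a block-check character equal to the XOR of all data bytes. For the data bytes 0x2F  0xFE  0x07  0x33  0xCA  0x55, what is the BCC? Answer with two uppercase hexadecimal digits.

XOR the bytes together:
  start with 0x2F
  0x2F ⊕ 0xFE = 0xD1
  0xD1 ⊕ 0x07 = 0xD6
  0xD6 ⊕ 0x33 = 0xE5
  0xE5 ⊕ 0xCA = 0x2F
  0x2F ⊕ 0x55 = 0x7A

7A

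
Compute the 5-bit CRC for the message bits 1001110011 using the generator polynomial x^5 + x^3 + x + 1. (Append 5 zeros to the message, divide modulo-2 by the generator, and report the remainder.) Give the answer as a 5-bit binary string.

Append 5 zeros: 100111001100000. Divide by 101011 (XOR where the leading bit is 1):
  pos 0: 100111 XOR 101011 = 001100
  pos 2: 110000 XOR 101011 = 011011
  pos 3: 110111 XOR 101011 = 011100
  pos 4: 111001 XOR 101011 = 010010
  pos 5: 100100 XOR 101011 = 001111
  pos 7: 111100 XOR 101011 = 010111
  pos 8: 101110 XOR 101011 = 000101
Remainder (last 5 bits) = 01010. This is the CRC / FCS.

01010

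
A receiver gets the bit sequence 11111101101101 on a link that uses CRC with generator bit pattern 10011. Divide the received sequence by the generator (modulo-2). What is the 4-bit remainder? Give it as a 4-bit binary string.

Modulo-2 division of 11111101101101 by 10011:
  pos 0: 11111 XOR 10011 = 01100
  pos 1: 11001 XOR 10011 = 01010
  pos 2: 10100 XOR 10011 = 00111
  pos 4: 11111 XOR 10011 = 01100
  pos 5: 11000 XOR 10011 = 01011
  pos 6: 10111 XOR 10011 = 00100
  pos 8: 10010 XOR 10011 = 00001
Remainder = 0011 (nonzero — an error is detected).

0011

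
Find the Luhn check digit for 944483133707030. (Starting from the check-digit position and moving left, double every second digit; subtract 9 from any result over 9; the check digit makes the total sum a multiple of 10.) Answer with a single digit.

Partial digits right→left: 0 3 0 7 0 7 3 3 1 3 8 4 4 4 9
Double every second digit counting from the check-digit position (so the 1st, 3rd, 5th, ... of the partial from the right).
  doubled (with −9 where >9): 0 0 0 6 2 7 8 9 → sum 32
  kept as-is: 3 7 7 3 3 4 4 → sum 31
Total = 32 + 31 = 63.
Check digit = (10 − (63 mod 10)) mod 10 = 7.

7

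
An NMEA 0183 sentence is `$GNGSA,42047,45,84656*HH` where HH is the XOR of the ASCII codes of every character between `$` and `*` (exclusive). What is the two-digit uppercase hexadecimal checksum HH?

XOR the ASCII codes of the payload characters:
  'G' = 0x47 → acc = 0x47
  'N' = 0x4E → acc = 0x09
  'G' = 0x47 → acc = 0x4E
  'S' = 0x53 → acc = 0x1D
  'A' = 0x41 → acc = 0x5C
  ',' = 0x2C → acc = 0x70
  '4' = 0x34 → acc = 0x44
  '2' = 0x32 → acc = 0x76
  '0' = 0x30 → acc = 0x46
  '4' = 0x34 → acc = 0x72
  '7' = 0x37 → acc = 0x45
  ',' = 0x2C → acc = 0x69
  '4' = 0x34 → acc = 0x5D
  '5' = 0x35 → acc = 0x68
  ',' = 0x2C → acc = 0x44
  '8' = 0x38 → acc = 0x7C
  '4' = 0x34 → acc = 0x48
  '6' = 0x36 → acc = 0x7E
  '5' = 0x35 → acc = 0x4B
  '6' = 0x36 → acc = 0x7D
Checksum = 0x7D.

7D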